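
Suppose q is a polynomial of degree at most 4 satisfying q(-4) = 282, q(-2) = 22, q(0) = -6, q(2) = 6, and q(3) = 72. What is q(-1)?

0

Write q(t) = at^4 + bt^3 + ct^2 + dt + e. Substituting each data point gives a linear system:
  256a - 64b + 16c - 4d + e = 282
  16a - 8b + 4c - 2d + e = 22
  e = -6
  16a + 8b + 4c + 2d + e = 6
  81a + 27b + 9c + 3d + e = 72
Solving the system yields a = 1, b = 0, c = 1, d = -4, e = -6.
So q(t) = t^4 + t^2 - 4t - 6.
Then q(-1) = 0.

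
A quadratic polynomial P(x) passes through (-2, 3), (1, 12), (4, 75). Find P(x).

Using the Lagrange interpolation formula with nodes -2, 1, 4:
  L_0(x) = (x - 1)(x - 4) / 18
  L_1(x) = (x + 2)(x - 4) / -9
  L_2(x) = (x + 2)(x - 1) / 18
Then P(x) = 3·L_0(x) + 12·L_1(x) + 75·L_2(x).
Expanding and collecting terms gives P(x) = 3x^2 + 6x + 3.
Check: P(4) = 75. ✓

P(x) = 3x^2 + 6x + 3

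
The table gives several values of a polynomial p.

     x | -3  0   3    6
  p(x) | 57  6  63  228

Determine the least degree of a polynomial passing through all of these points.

2

Forward differences of the values at x = -3, 0, 3, 6:
  p  : 57  6  63  228
  Δ  : -51  57  165
  Δ^2: 108  108
  Δ^3: 0
The second differences are constant (108) and nonzero, while all higher differences vanish, so the minimal degree is 2.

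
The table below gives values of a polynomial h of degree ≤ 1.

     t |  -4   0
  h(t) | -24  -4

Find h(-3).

-19

Using the Lagrange interpolation formula with nodes -4, 0:
  L_0(t) = t / -4
  L_1(t) = (t + 4) / 4
Then h(t) = -24·L_0(t) - 4·L_1(t).
Expanding and collecting terms gives h(t) = 5t - 4.
Evaluating at t = -3: h(-3) = -19.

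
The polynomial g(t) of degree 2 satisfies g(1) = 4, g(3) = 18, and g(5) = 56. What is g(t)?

Using the Lagrange interpolation formula with nodes 1, 3, 5:
  L_0(t) = (t - 3)(t - 5) / 8
  L_1(t) = (t - 1)(t - 5) / -4
  L_2(t) = (t - 1)(t - 3) / 8
Then g(t) = 4·L_0(t) + 18·L_1(t) + 56·L_2(t).
Expanding and collecting terms gives g(t) = 3t^2 - 5t + 6.
Check: g(1) = 4. ✓

g(t) = 3t^2 - 5t + 6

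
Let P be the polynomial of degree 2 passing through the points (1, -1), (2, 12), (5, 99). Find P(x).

P(x) = 4x^2 + x - 6

Using the Lagrange interpolation formula with nodes 1, 2, 5:
  L_0(x) = (x - 2)(x - 5) / 4
  L_1(x) = (x - 1)(x - 5) / -3
  L_2(x) = (x - 1)(x - 2) / 12
Then P(x) = -1·L_0(x) + 12·L_1(x) + 99·L_2(x).
Expanding and collecting terms gives P(x) = 4x² + x - 6.
Check: P(2) = 12. ✓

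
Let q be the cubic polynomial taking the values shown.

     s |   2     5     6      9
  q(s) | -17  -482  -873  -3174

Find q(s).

q(s) = -5s^3 + 6s^2 - 2s + 3

Using the Lagrange interpolation formula with nodes 2, 5, 6, 9:
  L_0(s) = (s - 5)(s - 6)(s - 9) / -84
  L_1(s) = (s - 2)(s - 6)(s - 9) / 12
  L_2(s) = (s - 2)(s - 5)(s - 9) / -12
  L_3(s) = (s - 2)(s - 5)(s - 6) / 84
Then q(s) = -17·L_0(s) - 482·L_1(s) - 873·L_2(s) - 3174·L_3(s).
Expanding and collecting terms gives q(s) = -5s^3 + 6s^2 - 2s + 3.
Check: q(6) = -873. ✓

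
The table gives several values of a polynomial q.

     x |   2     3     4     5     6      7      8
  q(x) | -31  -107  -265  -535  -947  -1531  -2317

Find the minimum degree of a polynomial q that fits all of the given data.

Forward differences of the values at x = 2, 3, 4, 5, 6, 7, 8:
  q  : -31  -107  -265  -535  -947  -1531  -2317
  Δ  : -76  -158  -270  -412  -584  -786
  Δ^2: -82  -112  -142  -172  -202
  Δ^3: -30  -30  -30  -30
  Δ^4: 0  0  0
  Δ^5: 0  0
  Δ^6: 0
The third differences are constant (-30) and nonzero, while all higher differences vanish, so the minimal degree is 3.

3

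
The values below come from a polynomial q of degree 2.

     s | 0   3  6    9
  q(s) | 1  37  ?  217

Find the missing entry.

The 3 known points determine the degree-2 polynomial uniquely.
Write q(s) = as^2 + bs + c. Substituting each data point gives a linear system:
  c = 1
  9a + 3b + c = 37
  81a + 9b + c = 217
Solving the system yields a = 2, b = 6, c = 1.
So q(s) = 2s^2 + 6s + 1.
Then q(6) = 109.

109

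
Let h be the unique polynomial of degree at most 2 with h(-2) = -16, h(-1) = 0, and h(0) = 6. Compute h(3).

Write h(u) = au^2 + bu + c. Substituting each data point gives a linear system:
  4a - 2b + c = -16
  a - b + c = 0
  c = 6
Solving the system yields a = -5, b = 1, c = 6.
So h(u) = -5u^2 + u + 6.
Then h(3) = -36.

-36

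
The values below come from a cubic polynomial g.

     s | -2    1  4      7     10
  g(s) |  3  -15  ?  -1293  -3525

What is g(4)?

The 4 known points determine the degree-3 polynomial uniquely.
Write g(s) = as^3 + bs^2 + cs + d. Substituting each data point gives a linear system:
  -8a + 4b - 2c + d = 3
  a + b + c + d = -15
  343a + 49b + 7c + d = -1293
  1000a + 100b + 10c + d = -3525
Solving the system yields a = -3, b = -5, c = -2, d = -5.
So g(s) = -3s^3 - 5s^2 - 2s - 5.
Then g(4) = -285.

-285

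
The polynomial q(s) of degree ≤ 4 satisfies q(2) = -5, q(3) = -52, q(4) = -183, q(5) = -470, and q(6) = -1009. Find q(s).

q(s) = -s^4 + 2s^3 - 5s^2 + 5s + 5

Write q(s) = as^4 + bs^3 + cs^2 + ds + e. Substituting each data point gives a linear system:
  16a + 8b + 4c + 2d + e = -5
  81a + 27b + 9c + 3d + e = -52
  256a + 64b + 16c + 4d + e = -183
  625a + 125b + 25c + 5d + e = -470
  1296a + 216b + 36c + 6d + e = -1009
Solving the system yields a = -1, b = 2, c = -5, d = 5, e = 5.
So q(s) = -s^4 + 2s^3 - 5s^2 + 5s + 5.
Check: q(5) = -470. ✓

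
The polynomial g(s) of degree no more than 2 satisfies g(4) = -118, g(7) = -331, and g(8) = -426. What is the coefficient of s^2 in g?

Write g(s) = as^2 + bs + c. Substituting each data point gives a linear system:
  16a + 4b + c = -118
  49a + 7b + c = -331
  64a + 8b + c = -426
Solving the system yields a = -6, b = -5, c = -2.
So g(s) = -6s² - 5s - 2.
The leading coefficient is -6.

-6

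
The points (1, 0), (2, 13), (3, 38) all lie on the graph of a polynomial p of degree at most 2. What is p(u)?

Using the Lagrange interpolation formula with nodes 1, 2, 3:
  L_0(u) = (u - 2)(u - 3) / 2
  L_1(u) = (u - 1)(u - 3) / -1
  L_2(u) = (u - 1)(u - 2) / 2
Then p(u) = 0·L_0(u) + 13·L_1(u) + 38·L_2(u).
Expanding and collecting terms gives p(u) = 6u^2 - 5u - 1.
Check: p(2) = 13. ✓

p(u) = 6u^2 - 5u - 1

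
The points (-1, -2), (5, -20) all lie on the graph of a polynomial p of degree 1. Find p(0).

-5

Using the Lagrange interpolation formula with nodes -1, 5:
  L_0(x) = (x - 5) / -6
  L_1(x) = (x + 1) / 6
Then p(x) = -2·L_0(x) - 20·L_1(x).
Expanding and collecting terms gives p(x) = -3x - 5.
Evaluating at x = 0: p(0) = -5.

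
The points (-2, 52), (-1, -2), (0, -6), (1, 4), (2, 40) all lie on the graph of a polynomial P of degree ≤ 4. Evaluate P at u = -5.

Using the Lagrange interpolation formula with nodes -2, -1, 0, 1, 2:
  L_0(u) = (u + 1)u(u - 1)(u - 2) / 24
  L_1(u) = (u + 2)u(u - 1)(u - 2) / -6
  L_2(u) = (u + 2)(u + 1)(u - 1)(u - 2) / 4
  L_3(u) = (u + 2)(u + 1)u(u - 2) / -6
  L_4(u) = (u + 2)(u + 1)u(u - 1) / 24
Then P(u) = 52·L_0(u) - 2·L_1(u) - 6·L_2(u) + 4·L_3(u) + 40·L_4(u).
Expanding and collecting terms gives P(u) = 2u^4 - 2u^3 + 5u^2 + 5u - 6.
Evaluating at u = -5: P(-5) = 1594.

1594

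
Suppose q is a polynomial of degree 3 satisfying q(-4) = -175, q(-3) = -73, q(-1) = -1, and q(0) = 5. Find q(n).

Write q(n) = an^3 + bn^2 + cn + d. Substituting each data point gives a linear system:
  -64a + 16b - 4c + d = -175
  -27a + 9b - 3c + d = -73
  -a + b - c + d = -1
  d = 5
Solving the system yields a = 3, b = 2, c = 5, d = 5.
So q(n) = 3n^3 + 2n^2 + 5n + 5.
Check: q(-3) = -73. ✓

q(n) = 3n^3 + 2n^2 + 5n + 5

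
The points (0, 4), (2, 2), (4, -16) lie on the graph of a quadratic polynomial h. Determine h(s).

Using the Lagrange interpolation formula with nodes 0, 2, 4:
  L_0(s) = (s - 2)(s - 4) / 8
  L_1(s) = s(s - 4) / -4
  L_2(s) = s(s - 2) / 8
Then h(s) = 4·L_0(s) + 2·L_1(s) - 16·L_2(s).
Expanding and collecting terms gives h(s) = -2s^2 + 3s + 4.
Check: h(2) = 2. ✓

h(s) = -2s^2 + 3s + 4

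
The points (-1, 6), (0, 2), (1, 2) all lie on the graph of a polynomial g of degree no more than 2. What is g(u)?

g(u) = 2u^2 - 2u + 2

Write g(u) = au^2 + bu + c. Substituting each data point gives a linear system:
  a - b + c = 6
  c = 2
  a + b + c = 2
Solving the system yields a = 2, b = -2, c = 2.
So g(u) = 2u² - 2u + 2.
Check: g(0) = 2. ✓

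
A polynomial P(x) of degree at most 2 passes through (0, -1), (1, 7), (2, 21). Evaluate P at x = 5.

99

Using the Lagrange interpolation formula with nodes 0, 1, 2:
  L_0(x) = (x - 1)(x - 2) / 2
  L_1(x) = x(x - 2) / -1
  L_2(x) = x(x - 1) / 2
Then P(x) = -1·L_0(x) + 7·L_1(x) + 21·L_2(x).
Expanding and collecting terms gives P(x) = 3x^2 + 5x - 1.
Evaluating at x = 5: P(5) = 99.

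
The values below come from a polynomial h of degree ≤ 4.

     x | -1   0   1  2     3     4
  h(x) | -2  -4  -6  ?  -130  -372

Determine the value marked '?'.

-32

On equispaced nodes a degree-4 polynomial has vanishing fifth forward difference, so
  - h(-1) + 5·h(0) - 10·h(1) + 10·h(2) - 5·h(3) + h(4) = 0.
Substituting the known values and solving for h(2):
  10·h(2) = -320
  h(2) = -32.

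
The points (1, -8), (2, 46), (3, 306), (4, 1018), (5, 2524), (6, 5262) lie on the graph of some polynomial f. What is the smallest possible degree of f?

Forward differences of the values at t = 1, 2, 3, 4, 5, 6:
  f  : -8  46  306  1018  2524  5262
  Δ  : 54  260  712  1506  2738
  Δ^2: 206  452  794  1232
  Δ^3: 246  342  438
  Δ^4: 96  96
  Δ^5: 0
The fourth differences are constant (96) and nonzero, while all higher differences vanish, so the minimal degree is 4.

4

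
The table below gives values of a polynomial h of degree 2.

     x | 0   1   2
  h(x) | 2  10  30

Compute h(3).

62

Write h(x) = ax^2 + bx + c. Substituting each data point gives a linear system:
  c = 2
  a + b + c = 10
  4a + 2b + c = 30
Solving the system yields a = 6, b = 2, c = 2.
So h(x) = 6x² + 2x + 2.
Then h(3) = 62.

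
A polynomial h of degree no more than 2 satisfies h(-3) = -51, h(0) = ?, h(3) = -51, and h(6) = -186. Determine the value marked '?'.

-6

On equispaced nodes a degree-2 polynomial has vanishing third forward difference, so
  - h(-3) + 3·h(0) - 3·h(3) + h(6) = 0.
Substituting the known values and solving for h(0):
  3·h(0) = -18
  h(0) = -6.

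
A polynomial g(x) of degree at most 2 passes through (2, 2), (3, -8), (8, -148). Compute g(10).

-246

Using the Lagrange interpolation formula with nodes 2, 3, 8:
  L_0(x) = (x - 3)(x - 8) / 6
  L_1(x) = (x - 2)(x - 8) / -5
  L_2(x) = (x - 2)(x - 3) / 30
Then g(x) = 2·L_0(x) - 8·L_1(x) - 148·L_2(x).
Expanding and collecting terms gives g(x) = -3x^2 + 5x + 4.
Evaluating at x = 10: g(10) = -246.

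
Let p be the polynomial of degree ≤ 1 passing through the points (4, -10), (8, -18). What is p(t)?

p(t) = -2t - 2

Write p(t) = at + b. Substituting each data point gives a linear system:
  4a + b = -10
  8a + b = -18
Solving the system yields a = -2, b = -2.
So p(t) = -2t - 2.
Check: p(8) = -18. ✓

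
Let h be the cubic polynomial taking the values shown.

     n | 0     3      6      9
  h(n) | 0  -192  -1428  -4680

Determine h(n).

Write h(n) = an^3 + bn^2 + cn + d. Substituting each data point gives a linear system:
  d = 0
  27a + 9b + 3c + d = -192
  216a + 36b + 6c + d = -1428
  729a + 81b + 9c + d = -4680
Solving the system yields a = -6, b = -4, c = 2, d = 0.
So h(n) = -6n³ - 4n² + 2n.
Check: h(3) = -192. ✓

h(n) = -6n^3 - 4n^2 + 2n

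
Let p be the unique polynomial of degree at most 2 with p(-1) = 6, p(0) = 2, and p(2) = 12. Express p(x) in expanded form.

p(x) = 3x^2 - x + 2

Using the Lagrange interpolation formula with nodes -1, 0, 2:
  L_0(x) = x(x - 2) / 3
  L_1(x) = (x + 1)(x - 2) / -2
  L_2(x) = (x + 1)x / 6
Then p(x) = 6·L_0(x) + 2·L_1(x) + 12·L_2(x).
Expanding and collecting terms gives p(x) = 3x^2 - x + 2.
Check: p(0) = 2. ✓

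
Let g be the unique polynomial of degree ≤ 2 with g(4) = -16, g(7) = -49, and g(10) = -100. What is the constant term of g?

0

Write g(u) = au^2 + bu + c. Substituting each data point gives a linear system:
  16a + 4b + c = -16
  49a + 7b + c = -49
  100a + 10b + c = -100
Solving the system yields a = -1, b = 0, c = 0.
So g(u) = -u^2.
The constant term is 0.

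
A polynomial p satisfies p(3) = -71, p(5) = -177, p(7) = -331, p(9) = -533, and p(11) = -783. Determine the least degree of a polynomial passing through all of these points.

Forward differences of the values at n = 3, 5, 7, 9, 11:
  p  : -71  -177  -331  -533  -783
  Δ  : -106  -154  -202  -250
  Δ^2: -48  -48  -48
  Δ^3: 0  0
  Δ^4: 0
The second differences are constant (-48) and nonzero, while all higher differences vanish, so the minimal degree is 2.

2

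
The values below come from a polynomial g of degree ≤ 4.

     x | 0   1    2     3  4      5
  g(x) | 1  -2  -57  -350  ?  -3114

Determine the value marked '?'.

The 5 known points determine the degree-4 polynomial uniquely.
Write g(x) = ax^4 + bx^3 + cx^2 + dx + e. Substituting each data point gives a linear system:
  e = 1
  a + b + c + d + e = -2
  16a + 8b + 4c + 2d + e = -57
  81a + 27b + 9c + 3d + e = -350
  625a + 125b + 25c + 5d + e = -3114
Solving the system yields a = -6, b = 5, c = 1, d = -3, e = 1.
So g(x) = -6x^4 + 5x^3 + x^2 - 3x + 1.
Then g(4) = -1211.

-1211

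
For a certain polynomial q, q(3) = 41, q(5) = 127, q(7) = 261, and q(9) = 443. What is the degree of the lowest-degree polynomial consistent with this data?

Forward differences of the values at t = 3, 5, 7, 9:
  q  : 41  127  261  443
  Δ  : 86  134  182
  Δ^2: 48  48
  Δ^3: 0
The second differences are constant (48) and nonzero, while all higher differences vanish, so the minimal degree is 2.

2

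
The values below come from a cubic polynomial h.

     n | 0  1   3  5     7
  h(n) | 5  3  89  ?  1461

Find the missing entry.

495

The 4 known points determine the degree-3 polynomial uniquely.
Write h(n) = an^3 + bn^2 + cn + d. Substituting each data point gives a linear system:
  d = 5
  a + b + c + d = 3
  27a + 9b + 3c + d = 89
  343a + 49b + 7c + d = 1461
Solving the system yields a = 5, b = -5, c = -2, d = 5.
So h(n) = 5n^3 - 5n^2 - 2n + 5.
Then h(5) = 495.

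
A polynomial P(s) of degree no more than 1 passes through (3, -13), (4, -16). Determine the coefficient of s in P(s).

Write P(s) = as + b. Substituting each data point gives a linear system:
  3a + b = -13
  4a + b = -16
Solving the system yields a = -3, b = -4.
So P(s) = -3s - 4.
The leading coefficient is -3.

-3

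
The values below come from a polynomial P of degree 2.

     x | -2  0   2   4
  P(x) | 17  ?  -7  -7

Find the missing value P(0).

1

On equispaced nodes a degree-2 polynomial has vanishing third forward difference, so
  - P(-2) + 3·P(0) - 3·P(2) + P(4) = 0.
Substituting the known values and solving for P(0):
  3·P(0) = 3
  P(0) = 1.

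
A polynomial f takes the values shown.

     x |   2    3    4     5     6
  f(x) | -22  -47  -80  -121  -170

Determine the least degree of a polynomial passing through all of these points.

2

Forward differences of the values at x = 2, 3, 4, 5, 6:
  f  : -22  -47  -80  -121  -170
  Δ  : -25  -33  -41  -49
  Δ^2: -8  -8  -8
  Δ^3: 0  0
  Δ^4: 0
The second differences are constant (-8) and nonzero, while all higher differences vanish, so the minimal degree is 2.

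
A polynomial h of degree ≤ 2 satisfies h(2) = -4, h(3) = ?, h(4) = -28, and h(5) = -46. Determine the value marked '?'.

The 3 known points determine the degree-2 polynomial uniquely.
Write h(s) = as^2 + bs + c. Substituting each data point gives a linear system:
  4a + 2b + c = -4
  16a + 4b + c = -28
  25a + 5b + c = -46
Solving the system yields a = -2, b = 0, c = 4.
So h(s) = -2s² + 4.
Then h(3) = -14.

-14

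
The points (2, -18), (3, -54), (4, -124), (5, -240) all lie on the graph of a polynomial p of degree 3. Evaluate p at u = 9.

Forward differences of the values at u = 2, 3, 4, 5:
  p  : -18  -54  -124  -240
  Δ  : -36  -70  -116
  Δ^2: -34  -46
  Δ^3: -12
The third differences are constant, confirming degree 3.
Interpolating (Newton forward form) and evaluating at u = 9 gives p(9) = -1404.

-1404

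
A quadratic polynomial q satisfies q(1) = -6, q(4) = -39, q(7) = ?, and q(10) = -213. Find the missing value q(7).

-108

On equispaced nodes a degree-2 polynomial has vanishing third forward difference, so
  - q(1) + 3·q(4) - 3·q(7) + q(10) = 0.
Substituting the known values and solving for q(7):
  -3·q(7) = 324
  q(7) = -108.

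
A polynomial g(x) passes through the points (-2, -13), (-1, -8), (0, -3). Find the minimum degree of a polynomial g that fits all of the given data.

Forward differences of the values at x = -2, -1, 0:
  g  : -13  -8  -3
  Δ  : 5  5
  Δ^2: 0
The first differences are constant (5) and nonzero, while all higher differences vanish, so the minimal degree is 1.

1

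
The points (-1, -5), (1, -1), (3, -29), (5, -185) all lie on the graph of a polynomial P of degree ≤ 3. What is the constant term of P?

-5

Write P(x) = ax^3 + bx^2 + cx + d. Substituting each data point gives a linear system:
  -a + b - c + d = -5
  a + b + c + d = -1
  27a + 9b + 3c + d = -29
  125a + 25b + 5c + d = -185
Solving the system yields a = -2, b = 2, c = 4, d = -5.
So P(x) = -2x^3 + 2x^2 + 4x - 5.
The constant term is -5.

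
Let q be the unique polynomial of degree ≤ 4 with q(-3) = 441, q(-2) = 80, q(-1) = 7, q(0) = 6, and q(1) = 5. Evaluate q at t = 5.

3601

Forward differences of the values at t = -3, -2, -1, 0, 1:
  q  : 441  80  7  6  5
  Δ  : -361  -73  -1  -1
  Δ^2: 288  72  0
  Δ^3: -216  -72
  Δ^4: 144
The fourth differences are constant, confirming degree 4.
Interpolating (Newton forward form) and evaluating at t = 5 gives q(5) = 3601.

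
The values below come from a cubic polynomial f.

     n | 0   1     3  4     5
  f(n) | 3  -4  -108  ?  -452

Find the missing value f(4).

-241

The 4 known points determine the degree-3 polynomial uniquely.
Write f(n) = an^3 + bn^2 + cn + d. Substituting each data point gives a linear system:
  d = 3
  a + b + c + d = -4
  27a + 9b + 3c + d = -108
  125a + 25b + 5c + d = -452
Solving the system yields a = -3, b = -3, c = -1, d = 3.
So f(n) = -3n³ - 3n² - n + 3.
Then f(4) = -241.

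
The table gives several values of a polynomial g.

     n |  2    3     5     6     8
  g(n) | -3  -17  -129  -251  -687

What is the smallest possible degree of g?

3

Divided differences on the nodes 2, 3, 5, 6, 8:
  order 0: -3  -17  -129  -251  -687
  order 1: -14  -56  -122  -218
  order 2: -14  -22  -32
  order 3: -2  -2
  order 4: 0
The order-3 divided differences are all -2 (nonzero) and every higher order vanishes, so the data lies on a polynomial of degree exactly 3.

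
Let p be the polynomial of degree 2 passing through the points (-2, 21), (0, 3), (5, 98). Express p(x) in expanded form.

p(x) = 4x^2 - x + 3

Write p(x) = ax^2 + bx + c. Substituting each data point gives a linear system:
  4a - 2b + c = 21
  c = 3
  25a + 5b + c = 98
Solving the system yields a = 4, b = -1, c = 3.
So p(x) = 4x^2 - x + 3.
Check: p(0) = 3. ✓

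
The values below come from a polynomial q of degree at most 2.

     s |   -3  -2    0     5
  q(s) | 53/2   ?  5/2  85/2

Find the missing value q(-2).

The 3 known points determine the degree-2 polynomial uniquely.
Write q(s) = as^2 + bs + c. Substituting each data point gives a linear system:
  9a - 3b + c = 53/2
  c = 5/2
  25a + 5b + c = 85/2
Solving the system yields a = 2, b = -2, c = 5/2.
So q(s) = 2s^2 - 2s + 5/2.
Then q(-2) = 29/2.

29/2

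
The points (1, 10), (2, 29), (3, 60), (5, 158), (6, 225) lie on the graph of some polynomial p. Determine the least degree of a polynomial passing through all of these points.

Divided differences on the nodes 1, 2, 3, 5, 6:
  order 0: 10  29  60  158  225
  order 1: 19  31  49  67
  order 2: 6  6  6
  order 3: 0  0
  order 4: 0
The order-2 divided differences are all 6 (nonzero) and every higher order vanishes, so the data lies on a polynomial of degree exactly 2.

2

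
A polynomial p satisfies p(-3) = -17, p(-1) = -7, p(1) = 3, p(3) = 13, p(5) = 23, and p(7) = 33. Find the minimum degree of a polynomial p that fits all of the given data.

1

Forward differences of the values at u = -3, -1, 1, 3, 5, 7:
  p  : -17  -7  3  13  23  33
  Δ  : 10  10  10  10  10
  Δ^2: 0  0  0  0
  Δ^3: 0  0  0
  Δ^4: 0  0
  Δ^5: 0
The first differences are constant (10) and nonzero, while all higher differences vanish, so the minimal degree is 1.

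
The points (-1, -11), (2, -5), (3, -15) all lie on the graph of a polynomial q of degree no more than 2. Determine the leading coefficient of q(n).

-3

Write q(n) = an^2 + bn + c. Substituting each data point gives a linear system:
  a - b + c = -11
  4a + 2b + c = -5
  9a + 3b + c = -15
Solving the system yields a = -3, b = 5, c = -3.
So q(n) = -3n² + 5n - 3.
The leading coefficient is -3.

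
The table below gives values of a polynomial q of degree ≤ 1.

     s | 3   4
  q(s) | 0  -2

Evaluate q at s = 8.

Using the Lagrange interpolation formula with nodes 3, 4:
  L_0(s) = (s - 4) / -1
  L_1(s) = (s - 3) / 1
Then q(s) = 0·L_0(s) - 2·L_1(s).
Expanding and collecting terms gives q(s) = -2s + 6.
Evaluating at s = 8: q(8) = -10.

-10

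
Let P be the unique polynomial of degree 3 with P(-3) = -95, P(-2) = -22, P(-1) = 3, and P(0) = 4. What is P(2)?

Using the Lagrange interpolation formula with nodes -3, -2, -1, 0:
  L_0(s) = (s + 2)(s + 1)s / -6
  L_1(s) = (s + 3)(s + 1)s / 2
  L_2(s) = (s + 3)(s + 2)s / -2
  L_3(s) = (s + 3)(s + 2)(s + 1) / 6
Then P(s) = -95·L_0(s) - 22·L_1(s) + 3·L_2(s) + 4·L_3(s).
Expanding and collecting terms gives P(s) = 4s³ - 3s + 4.
Evaluating at s = 2: P(2) = 30.

30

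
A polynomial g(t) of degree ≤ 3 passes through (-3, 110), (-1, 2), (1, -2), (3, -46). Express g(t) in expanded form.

g(t) = -3t^3 + 4t^2 + t - 4

Write g(t) = at^3 + bt^2 + ct + d. Substituting each data point gives a linear system:
  -27a + 9b - 3c + d = 110
  -a + b - c + d = 2
  a + b + c + d = -2
  27a + 9b + 3c + d = -46
Solving the system yields a = -3, b = 4, c = 1, d = -4.
So g(t) = -3t³ + 4t² + t - 4.
Check: g(1) = -2. ✓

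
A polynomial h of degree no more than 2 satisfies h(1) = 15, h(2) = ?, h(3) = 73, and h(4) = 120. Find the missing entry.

38

On equispaced nodes a degree-2 polynomial has vanishing third forward difference, so
  - h(1) + 3·h(2) - 3·h(3) + h(4) = 0.
Substituting the known values and solving for h(2):
  3·h(2) = 114
  h(2) = 38.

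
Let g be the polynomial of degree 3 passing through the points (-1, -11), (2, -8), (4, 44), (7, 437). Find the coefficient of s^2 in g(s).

-5

Write g(s) = as^3 + bs^2 + cs + d. Substituting each data point gives a linear system:
  -a + b - c + d = -11
  8a + 4b + 2c + d = -8
  64a + 16b + 4c + d = 44
  343a + 49b + 7c + d = 437
Solving the system yields a = 2, b = -5, c = 0, d = -4.
So g(s) = 2s³ - 5s² - 4.
The coefficient of s^2 is -5.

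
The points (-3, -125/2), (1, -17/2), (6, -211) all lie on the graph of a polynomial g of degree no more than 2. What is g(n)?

g(n) = -6n^2 + (3/2)n - 4

Write g(n) = an^2 + bn + c. Substituting each data point gives a linear system:
  9a - 3b + c = -125/2
  a + b + c = -17/2
  36a + 6b + c = -211
Solving the system yields a = -6, b = 3/2, c = -4.
So g(n) = -6n² + (3/2)n - 4.
Check: g(1) = -17/2. ✓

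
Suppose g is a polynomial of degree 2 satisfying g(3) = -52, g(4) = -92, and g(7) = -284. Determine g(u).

Write g(u) = au^2 + bu + c. Substituting each data point gives a linear system:
  9a + 3b + c = -52
  16a + 4b + c = -92
  49a + 7b + c = -284
Solving the system yields a = -6, b = 2, c = -4.
So g(u) = -6u² + 2u - 4.
Check: g(7) = -284. ✓

g(u) = -6u^2 + 2u - 4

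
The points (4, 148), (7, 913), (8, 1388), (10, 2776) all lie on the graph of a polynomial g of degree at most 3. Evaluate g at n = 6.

560

Using the Lagrange interpolation formula with nodes 4, 7, 8, 10:
  L_0(n) = (n - 7)(n - 8)(n - 10) / -72
  L_1(n) = (n - 4)(n - 8)(n - 10) / 9
  L_2(n) = (n - 4)(n - 7)(n - 10) / -8
  L_3(n) = (n - 4)(n - 7)(n - 8) / 36
Then g(n) = 148·L_0(n) + 913·L_1(n) + 1388·L_2(n) + 2776·L_3(n).
Expanding and collecting terms gives g(n) = 3n^3 - 2n^2 - 2n - 4.
Evaluating at n = 6: g(6) = 560.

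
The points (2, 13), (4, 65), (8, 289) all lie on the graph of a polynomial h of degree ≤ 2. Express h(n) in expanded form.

Write h(n) = an^2 + bn + c. Substituting each data point gives a linear system:
  4a + 2b + c = 13
  16a + 4b + c = 65
  64a + 8b + c = 289
Solving the system yields a = 5, b = -4, c = 1.
So h(n) = 5n^2 - 4n + 1.
Check: h(4) = 65. ✓

h(n) = 5n^2 - 4n + 1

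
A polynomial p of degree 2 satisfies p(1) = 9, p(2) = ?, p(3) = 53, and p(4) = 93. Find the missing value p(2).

25

The 3 known points determine the degree-2 polynomial uniquely.
Write p(t) = at^2 + bt + c. Substituting each data point gives a linear system:
  a + b + c = 9
  9a + 3b + c = 53
  16a + 4b + c = 93
Solving the system yields a = 6, b = -2, c = 5.
So p(t) = 6t² - 2t + 5.
Then p(2) = 25.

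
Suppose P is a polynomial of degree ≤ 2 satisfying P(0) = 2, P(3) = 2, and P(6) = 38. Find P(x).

Using the Lagrange interpolation formula with nodes 0, 3, 6:
  L_0(x) = (x - 3)(x - 6) / 18
  L_1(x) = x(x - 6) / -9
  L_2(x) = x(x - 3) / 18
Then P(x) = 2·L_0(x) + 2·L_1(x) + 38·L_2(x).
Expanding and collecting terms gives P(x) = 2x^2 - 6x + 2.
Check: P(3) = 2. ✓

P(x) = 2x^2 - 6x + 2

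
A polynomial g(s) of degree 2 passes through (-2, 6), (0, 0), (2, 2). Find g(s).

Using the Lagrange interpolation formula with nodes -2, 0, 2:
  L_0(s) = s(s - 2) / 8
  L_1(s) = (s + 2)(s - 2) / -4
  L_2(s) = (s + 2)s / 8
Then g(s) = 6·L_0(s) + 0·L_1(s) + 2·L_2(s).
Expanding and collecting terms gives g(s) = s^2 - s.
Check: g(2) = 2. ✓

g(s) = s^2 - s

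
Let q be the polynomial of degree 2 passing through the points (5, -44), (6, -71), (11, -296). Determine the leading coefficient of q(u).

-3

Write q(u) = au^2 + bu + c. Substituting each data point gives a linear system:
  25a + 5b + c = -44
  36a + 6b + c = -71
  121a + 11b + c = -296
Solving the system yields a = -3, b = 6, c = 1.
So q(u) = -3u^2 + 6u + 1.
The leading coefficient is -3.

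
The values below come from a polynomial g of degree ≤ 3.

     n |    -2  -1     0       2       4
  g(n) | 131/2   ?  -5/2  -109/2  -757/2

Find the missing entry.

23/2

The 4 known points determine the degree-3 polynomial uniquely.
Write g(n) = an^3 + bn^2 + cn + d. Substituting each data point gives a linear system:
  -8a + 4b - 2c + d = 131/2
  d = -5/2
  8a + 4b + 2c + d = -109/2
  64a + 16b + 4c + d = -757/2
Solving the system yields a = -6, b = 2, c = -6, d = -5/2.
So g(n) = -6n^3 + 2n^2 - 6n - 5/2.
Then g(-1) = 23/2.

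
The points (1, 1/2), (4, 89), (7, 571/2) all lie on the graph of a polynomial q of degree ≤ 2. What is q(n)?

q(n) = 6n^2 - (1/2)n - 5

Using the Lagrange interpolation formula with nodes 1, 4, 7:
  L_0(n) = (n - 4)(n - 7) / 18
  L_1(n) = (n - 1)(n - 7) / -9
  L_2(n) = (n - 1)(n - 4) / 18
Then q(n) = 1/2·L_0(n) + 89·L_1(n) + 571/2·L_2(n).
Expanding and collecting terms gives q(n) = 6n^2 - (1/2)n - 5.
Check: q(7) = 571/2. ✓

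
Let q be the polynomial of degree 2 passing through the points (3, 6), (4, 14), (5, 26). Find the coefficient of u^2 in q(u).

2

Write q(u) = au^2 + bu + c. Substituting each data point gives a linear system:
  9a + 3b + c = 6
  16a + 4b + c = 14
  25a + 5b + c = 26
Solving the system yields a = 2, b = -6, c = 6.
So q(u) = 2u^2 - 6u + 6.
The leading coefficient is 2.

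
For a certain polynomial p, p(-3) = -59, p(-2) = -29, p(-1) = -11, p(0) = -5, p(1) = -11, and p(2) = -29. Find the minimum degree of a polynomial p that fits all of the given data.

Forward differences of the values at x = -3, -2, -1, 0, 1, 2:
  p  : -59  -29  -11  -5  -11  -29
  Δ  : 30  18  6  -6  -18
  Δ^2: -12  -12  -12  -12
  Δ^3: 0  0  0
  Δ^4: 0  0
  Δ^5: 0
The second differences are constant (-12) and nonzero, while all higher differences vanish, so the minimal degree is 2.

2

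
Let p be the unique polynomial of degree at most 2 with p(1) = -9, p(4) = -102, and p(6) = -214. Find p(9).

-457

Write p(s) = as^2 + bs + c. Substituting each data point gives a linear system:
  a + b + c = -9
  16a + 4b + c = -102
  36a + 6b + c = -214
Solving the system yields a = -5, b = -6, c = 2.
So p(s) = -5s² - 6s + 2.
Then p(9) = -457.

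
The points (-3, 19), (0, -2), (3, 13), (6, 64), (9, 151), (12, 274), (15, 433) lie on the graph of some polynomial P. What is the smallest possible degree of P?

2

Forward differences of the values at u = -3, 0, 3, 6, 9, 12, 15:
  P  : 19  -2  13  64  151  274  433
  Δ  : -21  15  51  87  123  159
  Δ^2: 36  36  36  36  36
  Δ^3: 0  0  0  0
  Δ^4: 0  0  0
  Δ^5: 0  0
  Δ^6: 0
The second differences are constant (36) and nonzero, while all higher differences vanish, so the minimal degree is 2.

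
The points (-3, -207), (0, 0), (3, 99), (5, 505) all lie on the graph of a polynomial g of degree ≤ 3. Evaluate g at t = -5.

Write g(t) = at^3 + bt^2 + ct + d. Substituting each data point gives a linear system:
  -27a + 9b - 3c + d = -207
  d = 0
  27a + 9b + 3c + d = 99
  125a + 25b + 5c + d = 505
Solving the system yields a = 5, b = -6, c = 6, d = 0.
So g(t) = 5t³ - 6t² + 6t.
Then g(-5) = -805.

-805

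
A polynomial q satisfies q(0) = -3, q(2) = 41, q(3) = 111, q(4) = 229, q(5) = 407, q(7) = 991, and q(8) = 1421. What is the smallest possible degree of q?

Divided differences on the nodes 0, 2, 3, 4, 5, 7, 8:
  order 0: -3  41  111  229  407  991  1421
  order 1: 22  70  118  178  292  430
  order 2: 16  24  30  38  46
  order 3: 2  2  2  2
  order 4: 0  0  0
  order 5: 0  0
  order 6: 0
The order-3 divided differences are all 2 (nonzero) and every higher order vanishes, so the data lies on a polynomial of degree exactly 3.

3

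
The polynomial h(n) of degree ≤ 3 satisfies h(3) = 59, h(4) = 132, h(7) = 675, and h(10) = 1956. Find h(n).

h(n) = 2n^3 - n^2 + 6n - 4

Using the Lagrange interpolation formula with nodes 3, 4, 7, 10:
  L_0(n) = (n - 4)(n - 7)(n - 10) / -28
  L_1(n) = (n - 3)(n - 7)(n - 10) / 18
  L_2(n) = (n - 3)(n - 4)(n - 10) / -36
  L_3(n) = (n - 3)(n - 4)(n - 7) / 126
Then h(n) = 59·L_0(n) + 132·L_1(n) + 675·L_2(n) + 1956·L_3(n).
Expanding and collecting terms gives h(n) = 2n³ - n² + 6n - 4.
Check: h(3) = 59. ✓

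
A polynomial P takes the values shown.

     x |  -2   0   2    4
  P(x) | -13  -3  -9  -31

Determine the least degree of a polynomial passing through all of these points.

Forward differences of the values at x = -2, 0, 2, 4:
  P  : -13  -3  -9  -31
  Δ  : 10  -6  -22
  Δ^2: -16  -16
  Δ^3: 0
The second differences are constant (-16) and nonzero, while all higher differences vanish, so the minimal degree is 2.

2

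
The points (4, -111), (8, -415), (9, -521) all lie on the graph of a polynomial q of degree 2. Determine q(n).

q(n) = -6n^2 - 4n + 1

Write q(n) = an^2 + bn + c. Substituting each data point gives a linear system:
  16a + 4b + c = -111
  64a + 8b + c = -415
  81a + 9b + c = -521
Solving the system yields a = -6, b = -4, c = 1.
So q(n) = -6n^2 - 4n + 1.
Check: q(4) = -111. ✓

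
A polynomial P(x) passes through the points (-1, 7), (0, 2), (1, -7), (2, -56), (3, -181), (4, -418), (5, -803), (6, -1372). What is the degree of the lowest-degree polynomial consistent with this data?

Forward differences of the values at x = -1, 0, 1, 2, 3, 4, 5, 6:
  P  : 7  2  -7  -56  -181  -418  -803  -1372
  Δ  : -5  -9  -49  -125  -237  -385  -569
  Δ^2: -4  -40  -76  -112  -148  -184
  Δ^3: -36  -36  -36  -36  -36
  Δ^4: 0  0  0  0
  Δ^5: 0  0  0
  Δ^6: 0  0
  Δ^7: 0
The third differences are constant (-36) and nonzero, while all higher differences vanish, so the minimal degree is 3.

3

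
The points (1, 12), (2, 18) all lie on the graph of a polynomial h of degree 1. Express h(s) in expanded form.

Using the Lagrange interpolation formula with nodes 1, 2:
  L_0(s) = (s - 2) / -1
  L_1(s) = (s - 1) / 1
Then h(s) = 12·L_0(s) + 18·L_1(s).
Expanding and collecting terms gives h(s) = 6s + 6.
Check: h(1) = 12. ✓

h(s) = 6s + 6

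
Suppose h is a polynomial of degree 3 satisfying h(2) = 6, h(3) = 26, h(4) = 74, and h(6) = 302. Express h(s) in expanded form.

Write h(s) = as^3 + bs^2 + cs + d. Substituting each data point gives a linear system:
  8a + 4b + 2c + d = 6
  27a + 9b + 3c + d = 26
  64a + 16b + 4c + d = 74
  216a + 36b + 6c + d = 302
Solving the system yields a = 2, b = -4, c = 2, d = 2.
So h(s) = 2s^3 - 4s^2 + 2s + 2.
Check: h(3) = 26. ✓

h(s) = 2s^3 - 4s^2 + 2s + 2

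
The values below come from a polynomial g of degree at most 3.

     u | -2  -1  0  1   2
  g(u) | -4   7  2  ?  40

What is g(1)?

5

The 4 known points determine the degree-3 polynomial uniquely.
Write g(u) = au^3 + bu^2 + cu + d. Substituting each data point gives a linear system:
  -8a + 4b - 2c + d = -4
  -a + b - c + d = 7
  d = 2
  8a + 4b + 2c + d = 40
Solving the system yields a = 4, b = 4, c = -5, d = 2.
So g(u) = 4u^3 + 4u^2 - 5u + 2.
Then g(1) = 5.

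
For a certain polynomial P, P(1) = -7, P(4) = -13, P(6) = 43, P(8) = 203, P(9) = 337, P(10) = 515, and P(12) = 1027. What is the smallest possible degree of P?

Divided differences on the nodes 1, 4, 6, 8, 9, 10, 12:
  order 0: -7  -13  43  203  337  515  1027
  order 1: -2  28  80  134  178  256
  order 2: 6  13  18  22  26
  order 3: 1  1  1  1
  order 4: 0  0  0
  order 5: 0  0
  order 6: 0
The order-3 divided differences are all 1 (nonzero) and every higher order vanishes, so the data lies on a polynomial of degree exactly 3.

3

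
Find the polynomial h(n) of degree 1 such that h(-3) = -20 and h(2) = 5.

h(n) = 5n - 5

Using the Lagrange interpolation formula with nodes -3, 2:
  L_0(n) = (n - 2) / -5
  L_1(n) = (n + 3) / 5
Then h(n) = -20·L_0(n) + 5·L_1(n).
Expanding and collecting terms gives h(n) = 5n - 5.
Check: h(-3) = -20. ✓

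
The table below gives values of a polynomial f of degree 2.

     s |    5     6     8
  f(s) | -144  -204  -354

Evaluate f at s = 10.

Write f(s) = as^2 + bs + c. Substituting each data point gives a linear system:
  25a + 5b + c = -144
  36a + 6b + c = -204
  64a + 8b + c = -354
Solving the system yields a = -5, b = -5, c = 6.
So f(s) = -5s^2 - 5s + 6.
Then f(10) = -544.

-544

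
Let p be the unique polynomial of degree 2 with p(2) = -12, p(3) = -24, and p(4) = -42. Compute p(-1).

-12

Forward differences of the values at u = 2, 3, 4:
  p  : -12  -24  -42
  Δ  : -12  -18
  Δ^2: -6
The second differences are constant, confirming degree 2.
Interpolating (Newton forward form) and evaluating at u = -1 gives p(-1) = -12.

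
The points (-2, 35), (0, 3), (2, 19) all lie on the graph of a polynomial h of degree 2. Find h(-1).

Using the Lagrange interpolation formula with nodes -2, 0, 2:
  L_0(u) = u(u - 2) / 8
  L_1(u) = (u + 2)(u - 2) / -4
  L_2(u) = (u + 2)u / 8
Then h(u) = 35·L_0(u) + 3·L_1(u) + 19·L_2(u).
Expanding and collecting terms gives h(u) = 6u² - 4u + 3.
Evaluating at u = -1: h(-1) = 13.

13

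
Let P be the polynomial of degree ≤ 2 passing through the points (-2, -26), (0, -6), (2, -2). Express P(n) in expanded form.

P(n) = -2n^2 + 6n - 6

Write P(n) = an^2 + bn + c. Substituting each data point gives a linear system:
  4a - 2b + c = -26
  c = -6
  4a + 2b + c = -2
Solving the system yields a = -2, b = 6, c = -6.
So P(n) = -2n² + 6n - 6.
Check: P(-2) = -26. ✓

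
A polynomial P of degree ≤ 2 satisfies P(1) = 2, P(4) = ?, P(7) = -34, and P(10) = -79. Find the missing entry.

On equispaced nodes a degree-2 polynomial has vanishing third forward difference, so
  - P(1) + 3·P(4) - 3·P(7) + P(10) = 0.
Substituting the known values and solving for P(4):
  3·P(4) = -21
  P(4) = -7.

-7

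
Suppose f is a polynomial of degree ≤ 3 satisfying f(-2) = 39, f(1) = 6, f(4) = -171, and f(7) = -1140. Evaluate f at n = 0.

Write f(n) = an^3 + bn^2 + cn + d. Substituting each data point gives a linear system:
  -8a + 4b - 2c + d = 39
  a + b + c + d = 6
  64a + 16b + 4c + d = -171
  343a + 49b + 7c + d = -1140
Solving the system yields a = -4, b = 4, c = 5, d = 1.
So f(n) = -4n^3 + 4n^2 + 5n + 1.
Then f(0) = 1.

1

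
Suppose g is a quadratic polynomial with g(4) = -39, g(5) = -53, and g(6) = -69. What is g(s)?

Using the Lagrange interpolation formula with nodes 4, 5, 6:
  L_0(s) = (s - 5)(s - 6) / 2
  L_1(s) = (s - 4)(s - 6) / -1
  L_2(s) = (s - 4)(s - 5) / 2
Then g(s) = -39·L_0(s) - 53·L_1(s) - 69·L_2(s).
Expanding and collecting terms gives g(s) = -s² - 5s - 3.
Check: g(5) = -53. ✓

g(s) = -s^2 - 5s - 3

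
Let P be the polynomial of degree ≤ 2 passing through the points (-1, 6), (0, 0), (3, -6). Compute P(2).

Using the Lagrange interpolation formula with nodes -1, 0, 3:
  L_0(x) = x(x - 3) / 4
  L_1(x) = (x + 1)(x - 3) / -3
  L_2(x) = (x + 1)x / 12
Then P(x) = 6·L_0(x) + 0·L_1(x) - 6·L_2(x).
Expanding and collecting terms gives P(x) = x^2 - 5x.
Evaluating at x = 2: P(2) = -6.

-6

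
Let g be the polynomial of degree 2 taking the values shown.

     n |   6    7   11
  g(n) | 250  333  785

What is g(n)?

Write g(n) = an^2 + bn + c. Substituting each data point gives a linear system:
  36a + 6b + c = 250
  49a + 7b + c = 333
  121a + 11b + c = 785
Solving the system yields a = 6, b = 5, c = 4.
So g(n) = 6n^2 + 5n + 4.
Check: g(6) = 250. ✓

g(n) = 6n^2 + 5n + 4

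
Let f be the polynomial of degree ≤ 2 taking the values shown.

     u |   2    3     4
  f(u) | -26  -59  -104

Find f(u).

f(u) = -6u^2 - 3u + 4

Write f(u) = au^2 + bu + c. Substituting each data point gives a linear system:
  4a + 2b + c = -26
  9a + 3b + c = -59
  16a + 4b + c = -104
Solving the system yields a = -6, b = -3, c = 4.
So f(u) = -6u^2 - 3u + 4.
Check: f(4) = -104. ✓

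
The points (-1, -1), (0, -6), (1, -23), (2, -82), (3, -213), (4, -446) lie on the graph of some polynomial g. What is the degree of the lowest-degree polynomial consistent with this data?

Forward differences of the values at s = -1, 0, 1, 2, 3, 4:
  g  : -1  -6  -23  -82  -213  -446
  Δ  : -5  -17  -59  -131  -233
  Δ^2: -12  -42  -72  -102
  Δ^3: -30  -30  -30
  Δ^4: 0  0
  Δ^5: 0
The third differences are constant (-30) and nonzero, while all higher differences vanish, so the minimal degree is 3.

3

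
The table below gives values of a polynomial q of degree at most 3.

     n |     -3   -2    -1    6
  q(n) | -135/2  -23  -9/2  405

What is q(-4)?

Write q(n) = an^3 + bn^2 + cn + d. Substituting each data point gives a linear system:
  -27a + 9b - 3c + d = -135/2
  -8a + 4b - 2c + d = -23
  -a + b - c + d = -9/2
  216a + 36b + 6c + d = 405
Solving the system yields a = 2, b = -1, c = 3/2, d = 0.
So q(n) = 2n^3 - n^2 + (3/2)n.
Then q(-4) = -150.

-150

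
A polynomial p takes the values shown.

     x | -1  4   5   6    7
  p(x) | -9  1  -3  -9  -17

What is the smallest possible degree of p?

2

Divided differences on the nodes -1, 4, 5, 6, 7:
  order 0: -9  1  -3  -9  -17
  order 1: 2  -4  -6  -8
  order 2: -1  -1  -1
  order 3: 0  0
  order 4: 0
The order-2 divided differences are all -1 (nonzero) and every higher order vanishes, so the data lies on a polynomial of degree exactly 2.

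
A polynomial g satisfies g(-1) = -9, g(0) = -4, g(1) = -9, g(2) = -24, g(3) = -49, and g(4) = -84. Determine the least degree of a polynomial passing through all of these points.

Forward differences of the values at u = -1, 0, 1, 2, 3, 4:
  g  : -9  -4  -9  -24  -49  -84
  Δ  : 5  -5  -15  -25  -35
  Δ^2: -10  -10  -10  -10
  Δ^3: 0  0  0
  Δ^4: 0  0
  Δ^5: 0
The second differences are constant (-10) and nonzero, while all higher differences vanish, so the minimal degree is 2.

2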